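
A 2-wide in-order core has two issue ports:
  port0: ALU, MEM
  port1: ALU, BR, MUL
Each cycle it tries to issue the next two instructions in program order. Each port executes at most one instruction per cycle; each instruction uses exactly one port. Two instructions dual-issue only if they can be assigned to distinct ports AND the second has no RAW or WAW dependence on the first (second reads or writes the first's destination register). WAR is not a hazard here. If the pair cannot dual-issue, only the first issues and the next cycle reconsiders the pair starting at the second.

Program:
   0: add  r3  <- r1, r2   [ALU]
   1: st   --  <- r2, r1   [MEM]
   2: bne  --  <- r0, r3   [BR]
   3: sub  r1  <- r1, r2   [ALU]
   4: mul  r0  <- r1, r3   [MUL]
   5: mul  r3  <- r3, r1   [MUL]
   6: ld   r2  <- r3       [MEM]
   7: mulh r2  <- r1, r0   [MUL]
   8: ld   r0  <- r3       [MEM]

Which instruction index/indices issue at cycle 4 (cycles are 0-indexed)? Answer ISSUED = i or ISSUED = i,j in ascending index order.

c0: i0+i1 add.ALU;st.MEM  2-wide
c1: i2+i3 bne.BR;sub.ALU  2-wide
c2: i4 mul.MUL  no-port MUL/MUL
c3: i5 mul.MUL  RAW r3
c4: i6 ld.MEM  WAW r2
c5: i7+i8 mulh.MUL;ld.MEM  2-wide

ISSUED = 6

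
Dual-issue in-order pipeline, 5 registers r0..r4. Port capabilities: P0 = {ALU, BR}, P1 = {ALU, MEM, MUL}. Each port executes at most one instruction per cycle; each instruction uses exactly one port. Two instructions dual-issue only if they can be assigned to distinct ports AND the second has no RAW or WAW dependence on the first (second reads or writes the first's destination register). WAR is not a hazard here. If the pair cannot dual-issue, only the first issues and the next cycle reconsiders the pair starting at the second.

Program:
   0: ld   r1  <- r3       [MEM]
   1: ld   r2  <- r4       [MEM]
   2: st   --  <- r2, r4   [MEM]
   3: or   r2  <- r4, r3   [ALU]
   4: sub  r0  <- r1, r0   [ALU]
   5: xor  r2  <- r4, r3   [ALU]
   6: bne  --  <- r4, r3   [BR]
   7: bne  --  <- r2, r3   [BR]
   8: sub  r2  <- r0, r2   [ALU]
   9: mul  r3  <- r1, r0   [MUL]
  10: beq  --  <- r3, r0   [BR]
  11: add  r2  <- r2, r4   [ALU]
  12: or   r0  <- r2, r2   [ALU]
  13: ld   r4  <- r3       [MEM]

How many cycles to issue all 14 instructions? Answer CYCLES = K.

CYCLES = 9

  cy0 -> i0 (ld) no-port MEM/MEM
  cy1 -> i1 (ld) no-port MEM/MEM
  cy2 -> i2&i3 (st+or) dual
  cy3 -> i4&i5 (sub+xor) dual
  cy4 -> i6 (bne) no-port BR/BR
  cy5 -> i7&i8 (bne+sub) dual
  cy6 -> i9 (mul) RAW r3
  cy7 -> i10&i11 (beq+add) dual
  cy8 -> i12&i13 (or+ld) dual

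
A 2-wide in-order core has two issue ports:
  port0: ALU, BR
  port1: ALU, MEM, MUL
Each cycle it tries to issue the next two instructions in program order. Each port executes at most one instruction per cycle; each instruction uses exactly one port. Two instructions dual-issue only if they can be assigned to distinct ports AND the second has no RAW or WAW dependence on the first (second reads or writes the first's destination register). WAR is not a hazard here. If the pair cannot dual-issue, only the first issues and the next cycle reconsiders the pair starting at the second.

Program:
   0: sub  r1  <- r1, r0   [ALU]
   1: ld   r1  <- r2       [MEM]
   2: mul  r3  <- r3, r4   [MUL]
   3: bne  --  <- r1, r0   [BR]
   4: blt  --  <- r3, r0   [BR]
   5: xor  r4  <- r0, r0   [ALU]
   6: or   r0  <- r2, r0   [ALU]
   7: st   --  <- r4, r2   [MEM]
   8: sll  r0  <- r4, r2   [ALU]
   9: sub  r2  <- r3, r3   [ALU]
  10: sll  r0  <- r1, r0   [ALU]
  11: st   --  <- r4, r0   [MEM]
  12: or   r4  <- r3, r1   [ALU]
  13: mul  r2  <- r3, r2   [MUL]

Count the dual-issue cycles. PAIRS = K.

0. sub.ALU @i0  | WAW r1
1. ld.MEM @i1  | no-port MEM/MUL
2. mul.MUL bne.BR @i2+i3  | dual
3. blt.BR xor.ALU @i4+i5  | dual
4. or.ALU st.MEM @i6+i7  | dual
5. sll.ALU sub.ALU @i8+i9  | dual
6. sll.ALU @i10  | RAW r0
7. st.MEM or.ALU @i11+i12  | dual
8. mul.MUL @i13  | tail

PAIRS = 5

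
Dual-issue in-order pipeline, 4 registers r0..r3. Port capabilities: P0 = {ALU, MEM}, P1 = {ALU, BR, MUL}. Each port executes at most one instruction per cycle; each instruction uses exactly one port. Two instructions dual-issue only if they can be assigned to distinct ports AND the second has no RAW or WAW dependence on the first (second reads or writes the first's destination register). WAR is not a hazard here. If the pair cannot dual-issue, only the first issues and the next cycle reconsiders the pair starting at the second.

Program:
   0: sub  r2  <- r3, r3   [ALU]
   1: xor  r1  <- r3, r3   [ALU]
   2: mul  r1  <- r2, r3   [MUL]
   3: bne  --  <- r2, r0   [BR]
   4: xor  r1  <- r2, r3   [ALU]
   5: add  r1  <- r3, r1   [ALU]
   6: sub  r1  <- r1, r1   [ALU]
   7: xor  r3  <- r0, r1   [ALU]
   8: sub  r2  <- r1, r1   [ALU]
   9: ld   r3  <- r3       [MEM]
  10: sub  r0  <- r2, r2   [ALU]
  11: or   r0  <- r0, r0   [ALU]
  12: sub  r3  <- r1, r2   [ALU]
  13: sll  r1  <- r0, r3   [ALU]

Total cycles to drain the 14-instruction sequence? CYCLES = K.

CYCLES = 9

[0] i0&i1  sub/xor  -- pair
[1] i2  mul  -- no-port MUL/BR
[2] i3&i4  bne/xor  -- pair
[3] i5  add  -- RAW+WAW r1
[4] i6  sub  -- RAW r1
[5] i7&i8  xor/sub  -- pair
[6] i9&i10  ld/sub  -- pair
[7] i11&i12  or/sub  -- pair
[8] i13  sll  -- tail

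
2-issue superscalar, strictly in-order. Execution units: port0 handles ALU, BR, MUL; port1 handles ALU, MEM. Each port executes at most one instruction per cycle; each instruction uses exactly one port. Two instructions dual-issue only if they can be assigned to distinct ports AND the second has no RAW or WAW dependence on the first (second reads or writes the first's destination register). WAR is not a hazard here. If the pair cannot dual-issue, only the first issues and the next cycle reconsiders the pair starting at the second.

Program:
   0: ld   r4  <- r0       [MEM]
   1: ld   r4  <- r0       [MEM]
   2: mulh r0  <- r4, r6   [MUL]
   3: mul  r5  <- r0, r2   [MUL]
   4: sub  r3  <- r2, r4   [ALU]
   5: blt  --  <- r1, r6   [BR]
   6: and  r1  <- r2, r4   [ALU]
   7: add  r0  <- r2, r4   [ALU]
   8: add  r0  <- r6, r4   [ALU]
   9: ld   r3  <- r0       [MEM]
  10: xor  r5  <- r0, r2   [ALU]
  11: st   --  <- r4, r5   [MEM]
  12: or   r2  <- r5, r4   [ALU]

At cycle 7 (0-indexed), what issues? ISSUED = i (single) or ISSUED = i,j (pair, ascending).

ISSUED = 9,10

0. ld @i0  | no-port MEM/MEM
1. ld @i1  | RAW r4
2. mulh @i2  | no-port MUL/MUL
3. mul+sub @i3,i4  | 2-wide
4. blt+and @i5,i6  | 2-wide
5. add @i7  | WAW r0
6. add @i8  | RAW r0
7. ld+xor @i9,i10  | 2-wide
8. st+or @i11,i12  | 2-wide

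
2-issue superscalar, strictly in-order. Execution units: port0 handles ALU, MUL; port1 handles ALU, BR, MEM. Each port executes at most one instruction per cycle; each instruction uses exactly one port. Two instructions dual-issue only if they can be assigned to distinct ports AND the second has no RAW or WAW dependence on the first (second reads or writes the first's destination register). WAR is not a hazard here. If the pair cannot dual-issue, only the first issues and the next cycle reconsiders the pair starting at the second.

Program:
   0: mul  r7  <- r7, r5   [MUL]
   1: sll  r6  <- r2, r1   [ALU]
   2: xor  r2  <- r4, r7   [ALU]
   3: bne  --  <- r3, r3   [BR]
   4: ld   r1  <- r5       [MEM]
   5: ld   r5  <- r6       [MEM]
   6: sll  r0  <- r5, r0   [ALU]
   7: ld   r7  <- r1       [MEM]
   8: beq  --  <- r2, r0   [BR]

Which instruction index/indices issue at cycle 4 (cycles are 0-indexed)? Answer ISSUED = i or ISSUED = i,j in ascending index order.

#0 head=0: mul/sll i0/i1 dual
#1 head=2: xor/bne i2/i3 dual
#2 head=4: ld i4 no-port MEM/MEM
#3 head=5: ld i5 RAW r5
#4 head=6: sll/ld i6/i7 dual
#5 head=8: beq i8 tail

ISSUED = 6,7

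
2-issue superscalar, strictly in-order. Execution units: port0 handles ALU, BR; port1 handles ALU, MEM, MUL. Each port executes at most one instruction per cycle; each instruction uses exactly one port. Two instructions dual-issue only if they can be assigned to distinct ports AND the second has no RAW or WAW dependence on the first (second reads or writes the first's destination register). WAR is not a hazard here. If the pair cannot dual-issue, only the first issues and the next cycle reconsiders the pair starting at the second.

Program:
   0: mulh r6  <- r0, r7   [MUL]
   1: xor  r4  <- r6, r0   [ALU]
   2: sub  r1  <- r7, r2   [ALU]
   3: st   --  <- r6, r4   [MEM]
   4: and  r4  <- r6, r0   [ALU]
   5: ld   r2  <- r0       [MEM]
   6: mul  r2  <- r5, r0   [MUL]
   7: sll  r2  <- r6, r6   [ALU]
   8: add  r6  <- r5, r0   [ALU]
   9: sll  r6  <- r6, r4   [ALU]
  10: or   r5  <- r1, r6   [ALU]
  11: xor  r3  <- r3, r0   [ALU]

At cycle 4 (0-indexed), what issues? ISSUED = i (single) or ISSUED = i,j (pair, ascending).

ISSUED = 6

c0: i0 mulh  RAW r6
c1: i1/i2 xor/sub  dual
c2: i3/i4 st/and  dual
c3: i5 ld  no-port MEM/MUL
c4: i6 mul  WAW r2
c5: i7/i8 sll/add  dual
c6: i9 sll  RAW r6
c7: i10/i11 or/xor  dual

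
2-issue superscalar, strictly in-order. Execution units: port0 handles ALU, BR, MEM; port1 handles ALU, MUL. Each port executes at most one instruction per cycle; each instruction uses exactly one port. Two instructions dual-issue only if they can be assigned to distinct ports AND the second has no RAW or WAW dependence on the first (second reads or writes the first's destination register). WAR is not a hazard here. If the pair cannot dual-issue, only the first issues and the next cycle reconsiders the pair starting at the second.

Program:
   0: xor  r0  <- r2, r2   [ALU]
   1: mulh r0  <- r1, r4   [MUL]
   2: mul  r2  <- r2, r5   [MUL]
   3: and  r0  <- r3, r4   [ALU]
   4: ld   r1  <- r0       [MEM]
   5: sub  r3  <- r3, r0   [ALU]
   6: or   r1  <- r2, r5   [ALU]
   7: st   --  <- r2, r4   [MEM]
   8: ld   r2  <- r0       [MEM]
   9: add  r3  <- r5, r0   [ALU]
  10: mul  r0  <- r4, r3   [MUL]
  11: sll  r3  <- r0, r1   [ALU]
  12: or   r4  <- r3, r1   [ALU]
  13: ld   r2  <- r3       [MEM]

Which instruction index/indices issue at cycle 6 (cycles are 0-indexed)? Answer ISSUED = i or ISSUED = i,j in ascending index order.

ISSUED = 10

c0: i0 xor.ALU  WAW r0
c1: i1 mulh.MUL  no-port MUL/MUL
c2: i2,i3 mul.MUL/and.ALU  2-wide
c3: i4,i5 ld.MEM/sub.ALU  2-wide
c4: i6,i7 or.ALU/st.MEM  2-wide
c5: i8,i9 ld.MEM/add.ALU  2-wide
c6: i10 mul.MUL  RAW r0
c7: i11 sll.ALU  RAW r3
c8: i12,i13 or.ALU/ld.MEM  2-wide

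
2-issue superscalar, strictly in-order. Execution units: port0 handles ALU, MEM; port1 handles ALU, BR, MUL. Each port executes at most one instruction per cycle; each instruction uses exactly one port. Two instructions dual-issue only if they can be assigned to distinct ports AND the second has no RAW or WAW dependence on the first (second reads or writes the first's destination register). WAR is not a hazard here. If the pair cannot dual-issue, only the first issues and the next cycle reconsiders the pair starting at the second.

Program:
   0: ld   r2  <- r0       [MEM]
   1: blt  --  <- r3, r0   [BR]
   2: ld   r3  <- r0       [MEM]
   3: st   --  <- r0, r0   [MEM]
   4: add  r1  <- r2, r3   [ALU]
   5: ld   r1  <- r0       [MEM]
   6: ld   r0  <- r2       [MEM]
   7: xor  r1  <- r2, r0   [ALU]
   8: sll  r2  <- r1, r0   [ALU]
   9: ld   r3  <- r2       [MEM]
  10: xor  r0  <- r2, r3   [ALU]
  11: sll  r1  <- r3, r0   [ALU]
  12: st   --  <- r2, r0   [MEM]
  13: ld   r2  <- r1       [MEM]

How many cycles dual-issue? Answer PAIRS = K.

t=0 i0/i1:ld/blt ; pair
t=1 i2:ld ; no-port MEM/MEM
t=2 i3/i4:st/add ; pair
t=3 i5:ld ; no-port MEM/MEM
t=4 i6:ld ; RAW r0
t=5 i7:xor ; RAW r1
t=6 i8:sll ; RAW r2
t=7 i9:ld ; RAW r3
t=8 i10:xor ; RAW r0
t=9 i11/i12:sll/st ; pair
t=10 i13:ld ; tail

PAIRS = 3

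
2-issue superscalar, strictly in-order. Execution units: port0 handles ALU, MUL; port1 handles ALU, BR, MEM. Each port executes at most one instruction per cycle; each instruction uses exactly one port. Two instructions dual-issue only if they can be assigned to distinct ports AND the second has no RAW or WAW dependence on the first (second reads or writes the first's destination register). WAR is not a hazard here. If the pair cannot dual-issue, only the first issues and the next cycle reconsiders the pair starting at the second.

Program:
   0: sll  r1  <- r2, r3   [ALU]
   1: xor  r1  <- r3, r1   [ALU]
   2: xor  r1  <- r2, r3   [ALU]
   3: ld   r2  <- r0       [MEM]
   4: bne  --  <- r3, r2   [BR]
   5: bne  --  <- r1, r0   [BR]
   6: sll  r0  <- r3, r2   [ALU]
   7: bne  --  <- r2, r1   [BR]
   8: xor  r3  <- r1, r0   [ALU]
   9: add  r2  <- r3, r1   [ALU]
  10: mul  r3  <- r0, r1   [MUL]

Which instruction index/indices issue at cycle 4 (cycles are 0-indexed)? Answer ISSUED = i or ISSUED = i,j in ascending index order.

ISSUED = 5,6

c0: i0 sll.ALU  RAW+WAW r1
c1: i1 xor.ALU  WAW r1
c2: i2+i3 xor.ALU+ld.MEM  dual
c3: i4 bne.BR  no-port BR/BR
c4: i5+i6 bne.BR+sll.ALU  dual
c5: i7+i8 bne.BR+xor.ALU  dual
c6: i9+i10 add.ALU+mul.MUL  dual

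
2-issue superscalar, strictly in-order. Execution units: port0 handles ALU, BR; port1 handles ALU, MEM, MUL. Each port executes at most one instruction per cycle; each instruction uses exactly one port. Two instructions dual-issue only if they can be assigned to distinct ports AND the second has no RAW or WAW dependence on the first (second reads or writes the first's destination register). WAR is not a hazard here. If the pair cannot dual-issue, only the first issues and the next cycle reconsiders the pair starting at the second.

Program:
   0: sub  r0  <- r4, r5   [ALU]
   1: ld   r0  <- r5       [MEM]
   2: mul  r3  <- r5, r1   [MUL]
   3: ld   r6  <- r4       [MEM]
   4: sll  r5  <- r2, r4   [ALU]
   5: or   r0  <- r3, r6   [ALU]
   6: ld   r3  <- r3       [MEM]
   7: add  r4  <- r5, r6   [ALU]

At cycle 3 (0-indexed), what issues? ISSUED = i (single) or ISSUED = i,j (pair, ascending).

ISSUED = 3,4

#0 head=0: sub i0 WAW r0
#1 head=1: ld i1 no-port MEM/MUL
#2 head=2: mul i2 no-port MUL/MEM
#3 head=3: ld;sll i3,i4 pair
#4 head=5: or;ld i5,i6 pair
#5 head=7: add i7 tail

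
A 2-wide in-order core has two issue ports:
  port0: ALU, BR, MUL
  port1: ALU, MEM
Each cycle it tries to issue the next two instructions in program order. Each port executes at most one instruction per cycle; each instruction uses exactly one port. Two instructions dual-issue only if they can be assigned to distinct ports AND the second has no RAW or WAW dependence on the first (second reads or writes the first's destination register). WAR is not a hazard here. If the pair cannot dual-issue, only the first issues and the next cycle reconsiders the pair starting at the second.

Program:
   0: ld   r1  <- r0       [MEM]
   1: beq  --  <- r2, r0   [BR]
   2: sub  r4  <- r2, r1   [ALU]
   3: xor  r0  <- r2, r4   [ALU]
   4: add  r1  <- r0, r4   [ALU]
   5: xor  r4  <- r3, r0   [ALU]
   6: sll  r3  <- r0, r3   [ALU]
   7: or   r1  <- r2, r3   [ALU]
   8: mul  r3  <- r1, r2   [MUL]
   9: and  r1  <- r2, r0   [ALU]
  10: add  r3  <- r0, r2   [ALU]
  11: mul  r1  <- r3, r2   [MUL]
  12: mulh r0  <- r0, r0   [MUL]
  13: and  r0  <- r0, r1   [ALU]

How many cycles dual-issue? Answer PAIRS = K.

t=0 i0/i1:ld.MEM+beq.BR ; pair
t=1 i2:sub.ALU ; RAW r4
t=2 i3:xor.ALU ; RAW r0
t=3 i4/i5:add.ALU+xor.ALU ; pair
t=4 i6:sll.ALU ; RAW r3
t=5 i7:or.ALU ; RAW r1
t=6 i8/i9:mul.MUL+and.ALU ; pair
t=7 i10:add.ALU ; RAW r3
t=8 i11:mul.MUL ; no-port MUL/MUL
t=9 i12:mulh.MUL ; RAW+WAW r0
t=10 i13:and.ALU ; tail

PAIRS = 3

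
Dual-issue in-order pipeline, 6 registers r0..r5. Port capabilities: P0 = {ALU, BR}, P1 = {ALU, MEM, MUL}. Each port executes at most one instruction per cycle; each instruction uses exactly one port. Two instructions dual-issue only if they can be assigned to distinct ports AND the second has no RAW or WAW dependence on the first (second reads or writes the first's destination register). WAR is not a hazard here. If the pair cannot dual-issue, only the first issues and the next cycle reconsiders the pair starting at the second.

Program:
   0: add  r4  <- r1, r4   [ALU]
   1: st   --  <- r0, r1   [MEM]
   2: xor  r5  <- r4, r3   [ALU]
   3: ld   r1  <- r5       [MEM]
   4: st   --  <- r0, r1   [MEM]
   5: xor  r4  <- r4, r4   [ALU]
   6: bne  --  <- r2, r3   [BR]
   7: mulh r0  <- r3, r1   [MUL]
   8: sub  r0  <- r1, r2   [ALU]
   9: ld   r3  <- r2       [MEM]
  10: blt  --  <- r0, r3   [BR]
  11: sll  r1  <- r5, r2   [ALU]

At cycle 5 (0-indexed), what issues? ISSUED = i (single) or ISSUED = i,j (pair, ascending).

c0: i0+i1 add.ALU/st.MEM  pair
c1: i2 xor.ALU  RAW r5
c2: i3 ld.MEM  no-port MEM/MEM
c3: i4+i5 st.MEM/xor.ALU  pair
c4: i6+i7 bne.BR/mulh.MUL  pair
c5: i8+i9 sub.ALU/ld.MEM  pair
c6: i10+i11 blt.BR/sll.ALU  pair

ISSUED = 8,9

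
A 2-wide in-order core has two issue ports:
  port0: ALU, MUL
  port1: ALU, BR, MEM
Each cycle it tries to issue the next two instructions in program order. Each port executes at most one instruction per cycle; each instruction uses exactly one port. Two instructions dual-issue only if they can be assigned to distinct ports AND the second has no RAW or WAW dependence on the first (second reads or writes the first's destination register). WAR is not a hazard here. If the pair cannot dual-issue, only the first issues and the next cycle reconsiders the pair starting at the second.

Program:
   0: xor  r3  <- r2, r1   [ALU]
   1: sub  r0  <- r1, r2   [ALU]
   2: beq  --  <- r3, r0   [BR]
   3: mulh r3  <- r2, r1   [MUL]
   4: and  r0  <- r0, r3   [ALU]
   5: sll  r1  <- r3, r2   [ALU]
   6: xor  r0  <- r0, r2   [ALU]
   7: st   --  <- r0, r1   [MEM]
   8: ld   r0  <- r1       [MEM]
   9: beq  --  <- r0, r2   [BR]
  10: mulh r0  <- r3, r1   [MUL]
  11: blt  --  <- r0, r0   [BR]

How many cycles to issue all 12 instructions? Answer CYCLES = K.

c0: i0+i1 xor;sub  dual
c1: i2+i3 beq;mulh  dual
c2: i4+i5 and;sll  dual
c3: i6 xor  RAW r0
c4: i7 st  no-port MEM/MEM
c5: i8 ld  no-port MEM/BR
c6: i9+i10 beq;mulh  dual
c7: i11 blt  tail

CYCLES = 8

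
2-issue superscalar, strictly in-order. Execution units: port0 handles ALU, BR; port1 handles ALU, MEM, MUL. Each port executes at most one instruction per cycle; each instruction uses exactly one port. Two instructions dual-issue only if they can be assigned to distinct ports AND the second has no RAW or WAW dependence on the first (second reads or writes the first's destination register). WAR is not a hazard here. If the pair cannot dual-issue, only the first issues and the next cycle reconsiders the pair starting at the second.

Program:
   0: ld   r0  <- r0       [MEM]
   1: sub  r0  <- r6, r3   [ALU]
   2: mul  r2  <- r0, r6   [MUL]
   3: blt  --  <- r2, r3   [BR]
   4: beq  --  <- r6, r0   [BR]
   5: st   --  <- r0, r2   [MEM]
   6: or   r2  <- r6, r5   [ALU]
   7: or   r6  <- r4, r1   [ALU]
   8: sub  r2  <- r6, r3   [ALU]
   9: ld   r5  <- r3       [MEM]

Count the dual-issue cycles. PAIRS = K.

#0 head=0: ld i0 WAW r0
#1 head=1: sub i1 RAW r0
#2 head=2: mul i2 RAW r2
#3 head=3: blt i3 no-port BR/BR
#4 head=4: beq+st i4+i5 dual
#5 head=6: or+or i6+i7 dual
#6 head=8: sub+ld i8+i9 dual

PAIRS = 3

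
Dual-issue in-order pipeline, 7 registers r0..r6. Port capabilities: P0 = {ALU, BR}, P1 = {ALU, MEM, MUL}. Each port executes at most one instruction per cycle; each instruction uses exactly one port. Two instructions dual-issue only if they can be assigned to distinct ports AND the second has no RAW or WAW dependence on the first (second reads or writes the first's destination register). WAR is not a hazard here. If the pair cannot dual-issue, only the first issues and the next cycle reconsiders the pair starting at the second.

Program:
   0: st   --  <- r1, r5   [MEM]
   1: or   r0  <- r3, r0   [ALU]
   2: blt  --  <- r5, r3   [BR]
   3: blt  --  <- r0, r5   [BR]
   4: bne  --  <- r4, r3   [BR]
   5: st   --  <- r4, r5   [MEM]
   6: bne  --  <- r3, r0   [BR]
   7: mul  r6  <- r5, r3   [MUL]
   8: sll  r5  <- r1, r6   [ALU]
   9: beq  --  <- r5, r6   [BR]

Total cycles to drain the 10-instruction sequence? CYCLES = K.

CYCLES = 7

c0: i0/i1 st+or  pair
c1: i2 blt  no-port BR/BR
c2: i3 blt  no-port BR/BR
c3: i4/i5 bne+st  pair
c4: i6/i7 bne+mul  pair
c5: i8 sll  RAW r5
c6: i9 beq  tail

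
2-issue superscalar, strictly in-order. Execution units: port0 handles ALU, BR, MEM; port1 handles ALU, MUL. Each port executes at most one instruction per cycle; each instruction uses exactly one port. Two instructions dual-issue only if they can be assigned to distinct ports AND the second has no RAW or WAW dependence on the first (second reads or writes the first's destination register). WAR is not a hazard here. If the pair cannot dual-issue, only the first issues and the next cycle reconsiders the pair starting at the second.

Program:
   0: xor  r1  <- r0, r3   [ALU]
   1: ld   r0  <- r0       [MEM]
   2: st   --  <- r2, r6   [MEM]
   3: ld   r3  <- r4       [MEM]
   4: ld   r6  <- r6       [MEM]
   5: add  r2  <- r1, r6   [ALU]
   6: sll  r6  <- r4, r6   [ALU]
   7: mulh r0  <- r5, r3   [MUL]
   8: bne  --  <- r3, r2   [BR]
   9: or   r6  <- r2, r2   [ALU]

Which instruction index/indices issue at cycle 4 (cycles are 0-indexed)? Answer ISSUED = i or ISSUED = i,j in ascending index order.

#0 head=0: xor+ld i0/i1 dual
#1 head=2: st i2 no-port MEM/MEM
#2 head=3: ld i3 no-port MEM/MEM
#3 head=4: ld i4 RAW r6
#4 head=5: add+sll i5/i6 dual
#5 head=7: mulh+bne i7/i8 dual
#6 head=9: or i9 tail

ISSUED = 5,6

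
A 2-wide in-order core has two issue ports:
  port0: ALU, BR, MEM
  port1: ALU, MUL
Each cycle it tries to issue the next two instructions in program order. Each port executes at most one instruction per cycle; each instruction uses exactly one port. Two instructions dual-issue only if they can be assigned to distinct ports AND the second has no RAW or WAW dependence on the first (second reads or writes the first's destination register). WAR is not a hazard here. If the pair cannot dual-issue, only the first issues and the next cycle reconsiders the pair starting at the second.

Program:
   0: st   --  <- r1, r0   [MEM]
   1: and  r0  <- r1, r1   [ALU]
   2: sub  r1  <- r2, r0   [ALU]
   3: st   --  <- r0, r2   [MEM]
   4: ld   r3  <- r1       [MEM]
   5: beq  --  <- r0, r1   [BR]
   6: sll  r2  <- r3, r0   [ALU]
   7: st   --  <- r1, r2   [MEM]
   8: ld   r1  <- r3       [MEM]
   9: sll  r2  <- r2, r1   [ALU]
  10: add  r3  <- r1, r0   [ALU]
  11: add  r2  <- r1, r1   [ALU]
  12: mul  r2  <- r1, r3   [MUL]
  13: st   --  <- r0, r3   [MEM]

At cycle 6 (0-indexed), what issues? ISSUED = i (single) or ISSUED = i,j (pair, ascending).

t=0 i0+i1:st.MEM and.ALU ; 2-wide
t=1 i2+i3:sub.ALU st.MEM ; 2-wide
t=2 i4:ld.MEM ; no-port MEM/BR
t=3 i5+i6:beq.BR sll.ALU ; 2-wide
t=4 i7:st.MEM ; no-port MEM/MEM
t=5 i8:ld.MEM ; RAW r1
t=6 i9+i10:sll.ALU add.ALU ; 2-wide
t=7 i11:add.ALU ; WAW r2
t=8 i12+i13:mul.MUL st.MEM ; 2-wide

ISSUED = 9,10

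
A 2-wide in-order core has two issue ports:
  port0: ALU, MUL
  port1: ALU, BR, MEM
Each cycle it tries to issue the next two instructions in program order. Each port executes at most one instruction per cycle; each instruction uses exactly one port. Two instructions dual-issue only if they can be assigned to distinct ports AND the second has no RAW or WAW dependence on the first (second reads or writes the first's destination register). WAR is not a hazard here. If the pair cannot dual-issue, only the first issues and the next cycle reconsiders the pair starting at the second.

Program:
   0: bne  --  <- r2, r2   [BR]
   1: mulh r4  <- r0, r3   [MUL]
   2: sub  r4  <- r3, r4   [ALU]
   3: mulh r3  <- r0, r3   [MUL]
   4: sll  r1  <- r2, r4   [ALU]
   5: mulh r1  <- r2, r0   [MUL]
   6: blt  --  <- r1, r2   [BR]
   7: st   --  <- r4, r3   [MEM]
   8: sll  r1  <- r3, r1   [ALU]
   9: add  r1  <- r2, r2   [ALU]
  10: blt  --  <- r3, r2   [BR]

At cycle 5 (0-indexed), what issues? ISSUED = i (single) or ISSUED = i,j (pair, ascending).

t=0 i0+i1:bne mulh ; dual
t=1 i2+i3:sub mulh ; dual
t=2 i4:sll ; WAW r1
t=3 i5:mulh ; RAW r1
t=4 i6:blt ; no-port BR/MEM
t=5 i7+i8:st sll ; dual
t=6 i9+i10:add blt ; dual

ISSUED = 7,8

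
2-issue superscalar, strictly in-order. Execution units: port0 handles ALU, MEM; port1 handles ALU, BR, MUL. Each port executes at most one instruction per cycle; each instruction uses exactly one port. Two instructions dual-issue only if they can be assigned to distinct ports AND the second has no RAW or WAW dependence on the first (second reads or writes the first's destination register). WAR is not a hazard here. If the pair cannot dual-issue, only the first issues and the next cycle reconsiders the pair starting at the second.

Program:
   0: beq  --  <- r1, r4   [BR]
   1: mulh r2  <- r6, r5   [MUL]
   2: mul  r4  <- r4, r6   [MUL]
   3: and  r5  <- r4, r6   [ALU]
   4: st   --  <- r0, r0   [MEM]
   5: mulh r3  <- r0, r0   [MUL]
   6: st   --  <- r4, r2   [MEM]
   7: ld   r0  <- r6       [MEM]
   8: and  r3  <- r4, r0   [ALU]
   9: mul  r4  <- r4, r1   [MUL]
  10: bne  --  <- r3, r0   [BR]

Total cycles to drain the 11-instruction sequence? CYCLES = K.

#0 head=0: beq i0 no-port BR/MUL
#1 head=1: mulh i1 no-port MUL/MUL
#2 head=2: mul i2 RAW r4
#3 head=3: and+st i3/i4 pair
#4 head=5: mulh+st i5/i6 pair
#5 head=7: ld i7 RAW r0
#6 head=8: and+mul i8/i9 pair
#7 head=10: bne i10 tail

CYCLES = 8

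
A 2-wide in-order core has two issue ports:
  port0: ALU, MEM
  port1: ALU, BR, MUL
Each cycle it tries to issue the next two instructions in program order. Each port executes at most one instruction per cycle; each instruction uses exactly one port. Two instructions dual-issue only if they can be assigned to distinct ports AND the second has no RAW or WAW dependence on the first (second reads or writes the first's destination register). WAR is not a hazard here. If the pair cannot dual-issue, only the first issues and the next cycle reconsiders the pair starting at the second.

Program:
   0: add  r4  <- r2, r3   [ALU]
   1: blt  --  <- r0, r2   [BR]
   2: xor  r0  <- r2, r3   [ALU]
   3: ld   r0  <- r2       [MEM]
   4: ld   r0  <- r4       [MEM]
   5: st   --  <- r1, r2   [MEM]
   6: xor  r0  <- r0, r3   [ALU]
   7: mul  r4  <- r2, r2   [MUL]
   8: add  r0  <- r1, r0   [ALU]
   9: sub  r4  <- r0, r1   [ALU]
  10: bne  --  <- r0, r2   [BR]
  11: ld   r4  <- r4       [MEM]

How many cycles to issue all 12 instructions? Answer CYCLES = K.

t=0 i0,i1:add.ALU+blt.BR ; 2-wide
t=1 i2:xor.ALU ; WAW r0
t=2 i3:ld.MEM ; no-port MEM/MEM
t=3 i4:ld.MEM ; no-port MEM/MEM
t=4 i5,i6:st.MEM+xor.ALU ; 2-wide
t=5 i7,i8:mul.MUL+add.ALU ; 2-wide
t=6 i9,i10:sub.ALU+bne.BR ; 2-wide
t=7 i11:ld.MEM ; tail

CYCLES = 8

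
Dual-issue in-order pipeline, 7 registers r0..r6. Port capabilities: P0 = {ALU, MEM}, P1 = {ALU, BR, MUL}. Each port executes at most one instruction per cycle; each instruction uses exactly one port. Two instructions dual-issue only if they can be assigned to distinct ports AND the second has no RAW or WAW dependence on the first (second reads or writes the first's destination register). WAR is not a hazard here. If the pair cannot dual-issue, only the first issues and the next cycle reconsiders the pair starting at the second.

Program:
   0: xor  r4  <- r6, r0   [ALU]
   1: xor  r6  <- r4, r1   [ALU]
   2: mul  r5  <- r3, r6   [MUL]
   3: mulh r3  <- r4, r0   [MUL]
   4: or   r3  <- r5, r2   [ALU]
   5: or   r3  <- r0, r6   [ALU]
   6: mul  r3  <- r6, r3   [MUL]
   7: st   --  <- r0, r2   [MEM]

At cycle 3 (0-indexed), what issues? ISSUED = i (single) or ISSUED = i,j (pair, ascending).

ISSUED = 3

c0: i0 xor  RAW r4
c1: i1 xor  RAW r6
c2: i2 mul  no-port MUL/MUL
c3: i3 mulh  WAW r3
c4: i4 or  WAW r3
c5: i5 or  RAW+WAW r3
c6: i6/i7 mul st  dual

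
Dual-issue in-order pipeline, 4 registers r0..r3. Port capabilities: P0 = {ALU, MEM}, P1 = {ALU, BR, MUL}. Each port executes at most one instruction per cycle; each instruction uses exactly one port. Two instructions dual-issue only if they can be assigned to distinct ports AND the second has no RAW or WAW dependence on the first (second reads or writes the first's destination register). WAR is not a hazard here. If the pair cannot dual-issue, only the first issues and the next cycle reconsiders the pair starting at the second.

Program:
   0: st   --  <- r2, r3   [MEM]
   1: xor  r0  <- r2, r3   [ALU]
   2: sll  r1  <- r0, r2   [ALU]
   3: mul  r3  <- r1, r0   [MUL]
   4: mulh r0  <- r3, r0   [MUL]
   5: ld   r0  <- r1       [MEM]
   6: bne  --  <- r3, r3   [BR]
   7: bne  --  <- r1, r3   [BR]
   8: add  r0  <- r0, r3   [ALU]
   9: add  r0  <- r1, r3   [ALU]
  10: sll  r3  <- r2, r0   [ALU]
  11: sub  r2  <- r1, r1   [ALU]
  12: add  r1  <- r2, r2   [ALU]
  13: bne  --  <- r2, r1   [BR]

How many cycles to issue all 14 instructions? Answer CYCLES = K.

#0 head=0: st.MEM/xor.ALU i0/i1 2-wide
#1 head=2: sll.ALU i2 RAW r1
#2 head=3: mul.MUL i3 no-port MUL/MUL
#3 head=4: mulh.MUL i4 WAW r0
#4 head=5: ld.MEM/bne.BR i5/i6 2-wide
#5 head=7: bne.BR/add.ALU i7/i8 2-wide
#6 head=9: add.ALU i9 RAW r0
#7 head=10: sll.ALU/sub.ALU i10/i11 2-wide
#8 head=12: add.ALU i12 RAW r1
#9 head=13: bne.BR i13 tail

CYCLES = 10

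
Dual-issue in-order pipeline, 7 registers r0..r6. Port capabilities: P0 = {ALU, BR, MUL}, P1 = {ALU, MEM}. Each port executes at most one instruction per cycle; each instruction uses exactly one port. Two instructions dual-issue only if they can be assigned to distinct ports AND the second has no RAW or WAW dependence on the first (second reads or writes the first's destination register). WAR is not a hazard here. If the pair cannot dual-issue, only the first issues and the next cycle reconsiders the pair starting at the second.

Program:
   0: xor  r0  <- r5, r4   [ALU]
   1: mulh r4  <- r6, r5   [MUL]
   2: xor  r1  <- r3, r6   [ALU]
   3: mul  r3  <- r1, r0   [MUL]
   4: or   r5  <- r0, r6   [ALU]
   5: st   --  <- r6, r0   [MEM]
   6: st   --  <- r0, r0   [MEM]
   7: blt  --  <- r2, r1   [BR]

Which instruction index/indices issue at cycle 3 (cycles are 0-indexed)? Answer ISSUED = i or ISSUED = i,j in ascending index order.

[0] i0,i1  xor.ALU mulh.MUL  -- pair
[1] i2  xor.ALU  -- RAW r1
[2] i3,i4  mul.MUL or.ALU  -- pair
[3] i5  st.MEM  -- no-port MEM/MEM
[4] i6,i7  st.MEM blt.BR  -- pair

ISSUED = 5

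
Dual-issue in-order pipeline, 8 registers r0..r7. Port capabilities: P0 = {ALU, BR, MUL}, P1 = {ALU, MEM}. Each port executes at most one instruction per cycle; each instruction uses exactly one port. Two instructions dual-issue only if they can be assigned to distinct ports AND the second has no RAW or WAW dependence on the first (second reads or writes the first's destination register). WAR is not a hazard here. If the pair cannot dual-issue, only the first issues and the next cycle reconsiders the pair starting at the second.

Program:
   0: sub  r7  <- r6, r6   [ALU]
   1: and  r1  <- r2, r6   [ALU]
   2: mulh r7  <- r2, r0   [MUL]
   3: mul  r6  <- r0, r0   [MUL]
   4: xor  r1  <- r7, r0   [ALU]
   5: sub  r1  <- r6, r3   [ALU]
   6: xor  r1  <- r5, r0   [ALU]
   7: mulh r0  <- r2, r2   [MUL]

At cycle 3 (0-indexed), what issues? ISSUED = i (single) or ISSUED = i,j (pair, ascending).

ISSUED = 5

c0: i0&i1 sub.ALU+and.ALU  pair
c1: i2 mulh.MUL  no-port MUL/MUL
c2: i3&i4 mul.MUL+xor.ALU  pair
c3: i5 sub.ALU  WAW r1
c4: i6&i7 xor.ALU+mulh.MUL  pair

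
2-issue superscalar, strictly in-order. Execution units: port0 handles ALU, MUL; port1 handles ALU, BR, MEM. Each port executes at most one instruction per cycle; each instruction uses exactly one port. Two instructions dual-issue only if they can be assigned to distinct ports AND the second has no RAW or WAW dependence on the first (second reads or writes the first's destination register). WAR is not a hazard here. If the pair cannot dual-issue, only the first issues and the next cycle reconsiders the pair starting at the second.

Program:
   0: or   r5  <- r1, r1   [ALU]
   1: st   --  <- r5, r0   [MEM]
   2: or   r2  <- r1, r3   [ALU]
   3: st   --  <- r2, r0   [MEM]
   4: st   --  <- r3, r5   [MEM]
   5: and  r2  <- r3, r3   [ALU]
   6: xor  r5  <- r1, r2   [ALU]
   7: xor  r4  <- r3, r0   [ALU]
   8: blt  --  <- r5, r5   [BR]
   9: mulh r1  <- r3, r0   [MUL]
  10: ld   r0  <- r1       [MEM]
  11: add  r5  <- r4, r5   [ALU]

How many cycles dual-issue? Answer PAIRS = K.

0. or @i0  | RAW r5
1. st/or @i1+i2  | 2-wide
2. st @i3  | no-port MEM/MEM
3. st/and @i4+i5  | 2-wide
4. xor/xor @i6+i7  | 2-wide
5. blt/mulh @i8+i9  | 2-wide
6. ld/add @i10+i11  | 2-wide

PAIRS = 5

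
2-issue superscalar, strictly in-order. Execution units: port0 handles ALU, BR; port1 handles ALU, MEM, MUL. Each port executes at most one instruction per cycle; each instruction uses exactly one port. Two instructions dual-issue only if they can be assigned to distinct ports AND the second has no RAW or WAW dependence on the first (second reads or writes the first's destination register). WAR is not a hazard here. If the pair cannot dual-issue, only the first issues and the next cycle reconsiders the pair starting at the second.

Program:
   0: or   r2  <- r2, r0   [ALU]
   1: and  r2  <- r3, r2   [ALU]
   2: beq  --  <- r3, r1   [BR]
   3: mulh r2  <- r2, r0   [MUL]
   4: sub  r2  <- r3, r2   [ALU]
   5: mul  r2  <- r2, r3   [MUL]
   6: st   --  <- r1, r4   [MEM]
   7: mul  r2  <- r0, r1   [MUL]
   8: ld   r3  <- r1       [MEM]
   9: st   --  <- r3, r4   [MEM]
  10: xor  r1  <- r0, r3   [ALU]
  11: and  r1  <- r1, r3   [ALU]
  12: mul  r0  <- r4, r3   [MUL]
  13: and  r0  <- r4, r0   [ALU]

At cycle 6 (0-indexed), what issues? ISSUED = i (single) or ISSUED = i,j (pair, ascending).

ISSUED = 7

[0] i0  or  -- RAW+WAW r2
[1] i1&i2  and/beq  -- dual
[2] i3  mulh  -- RAW+WAW r2
[3] i4  sub  -- RAW+WAW r2
[4] i5  mul  -- no-port MUL/MEM
[5] i6  st  -- no-port MEM/MUL
[6] i7  mul  -- no-port MUL/MEM
[7] i8  ld  -- no-port MEM/MEM
[8] i9&i10  st/xor  -- dual
[9] i11&i12  and/mul  -- dual
[10] i13  and  -- tail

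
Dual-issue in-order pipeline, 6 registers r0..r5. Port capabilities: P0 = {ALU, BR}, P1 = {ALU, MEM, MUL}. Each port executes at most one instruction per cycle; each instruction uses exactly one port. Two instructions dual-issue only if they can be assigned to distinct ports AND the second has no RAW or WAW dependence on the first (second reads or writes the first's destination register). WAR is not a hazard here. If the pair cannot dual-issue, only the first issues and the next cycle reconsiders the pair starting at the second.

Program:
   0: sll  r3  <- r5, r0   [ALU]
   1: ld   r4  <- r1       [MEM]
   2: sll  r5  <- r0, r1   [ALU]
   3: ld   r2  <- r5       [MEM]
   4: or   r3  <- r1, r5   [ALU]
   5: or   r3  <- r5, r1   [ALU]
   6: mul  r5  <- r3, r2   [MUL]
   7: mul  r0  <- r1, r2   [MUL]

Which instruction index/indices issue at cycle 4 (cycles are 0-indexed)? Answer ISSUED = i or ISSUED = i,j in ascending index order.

ISSUED = 6

0. sll.ALU+ld.MEM @i0&i1  | dual
1. sll.ALU @i2  | RAW r5
2. ld.MEM+or.ALU @i3&i4  | dual
3. or.ALU @i5  | RAW r3
4. mul.MUL @i6  | no-port MUL/MUL
5. mul.MUL @i7  | tail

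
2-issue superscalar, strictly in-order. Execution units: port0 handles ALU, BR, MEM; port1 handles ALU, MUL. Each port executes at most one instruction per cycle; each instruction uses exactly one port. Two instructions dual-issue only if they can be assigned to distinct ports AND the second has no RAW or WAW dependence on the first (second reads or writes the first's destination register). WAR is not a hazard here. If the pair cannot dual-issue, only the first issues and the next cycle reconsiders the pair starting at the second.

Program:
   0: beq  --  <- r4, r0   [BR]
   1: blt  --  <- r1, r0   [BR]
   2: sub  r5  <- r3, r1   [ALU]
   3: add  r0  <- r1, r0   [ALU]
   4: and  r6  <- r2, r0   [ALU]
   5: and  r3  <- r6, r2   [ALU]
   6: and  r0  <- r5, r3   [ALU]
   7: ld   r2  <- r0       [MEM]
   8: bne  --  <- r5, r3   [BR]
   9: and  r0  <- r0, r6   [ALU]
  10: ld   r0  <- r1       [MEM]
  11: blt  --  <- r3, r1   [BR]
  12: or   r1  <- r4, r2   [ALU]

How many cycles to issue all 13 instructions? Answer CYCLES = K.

[0] i0  beq.BR  -- no-port BR/BR
[1] i1&i2  blt.BR/sub.ALU  -- dual
[2] i3  add.ALU  -- RAW r0
[3] i4  and.ALU  -- RAW r6
[4] i5  and.ALU  -- RAW r3
[5] i6  and.ALU  -- RAW r0
[6] i7  ld.MEM  -- no-port MEM/BR
[7] i8&i9  bne.BR/and.ALU  -- dual
[8] i10  ld.MEM  -- no-port MEM/BR
[9] i11&i12  blt.BR/or.ALU  -- dual

CYCLES = 10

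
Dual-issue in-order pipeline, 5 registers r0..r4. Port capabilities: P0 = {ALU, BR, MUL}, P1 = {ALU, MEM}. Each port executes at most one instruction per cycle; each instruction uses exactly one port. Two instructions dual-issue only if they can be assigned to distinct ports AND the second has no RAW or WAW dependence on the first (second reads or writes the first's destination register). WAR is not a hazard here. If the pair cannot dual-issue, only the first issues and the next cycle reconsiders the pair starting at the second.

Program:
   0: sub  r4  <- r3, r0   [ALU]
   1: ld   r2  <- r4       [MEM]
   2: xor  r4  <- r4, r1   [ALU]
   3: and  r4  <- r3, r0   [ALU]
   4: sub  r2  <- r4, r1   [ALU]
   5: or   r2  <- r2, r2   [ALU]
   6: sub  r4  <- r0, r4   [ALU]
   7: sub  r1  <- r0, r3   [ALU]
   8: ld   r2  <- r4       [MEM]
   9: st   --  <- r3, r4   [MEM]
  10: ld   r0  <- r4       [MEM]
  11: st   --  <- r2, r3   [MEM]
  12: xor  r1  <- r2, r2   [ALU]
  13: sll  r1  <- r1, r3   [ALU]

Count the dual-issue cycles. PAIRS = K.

PAIRS = 4

#0 head=0: sub i0 RAW r4
#1 head=1: ld xor i1+i2 pair
#2 head=3: and i3 RAW r4
#3 head=4: sub i4 RAW+WAW r2
#4 head=5: or sub i5+i6 pair
#5 head=7: sub ld i7+i8 pair
#6 head=9: st i9 no-port MEM/MEM
#7 head=10: ld i10 no-port MEM/MEM
#8 head=11: st xor i11+i12 pair
#9 head=13: sll i13 tail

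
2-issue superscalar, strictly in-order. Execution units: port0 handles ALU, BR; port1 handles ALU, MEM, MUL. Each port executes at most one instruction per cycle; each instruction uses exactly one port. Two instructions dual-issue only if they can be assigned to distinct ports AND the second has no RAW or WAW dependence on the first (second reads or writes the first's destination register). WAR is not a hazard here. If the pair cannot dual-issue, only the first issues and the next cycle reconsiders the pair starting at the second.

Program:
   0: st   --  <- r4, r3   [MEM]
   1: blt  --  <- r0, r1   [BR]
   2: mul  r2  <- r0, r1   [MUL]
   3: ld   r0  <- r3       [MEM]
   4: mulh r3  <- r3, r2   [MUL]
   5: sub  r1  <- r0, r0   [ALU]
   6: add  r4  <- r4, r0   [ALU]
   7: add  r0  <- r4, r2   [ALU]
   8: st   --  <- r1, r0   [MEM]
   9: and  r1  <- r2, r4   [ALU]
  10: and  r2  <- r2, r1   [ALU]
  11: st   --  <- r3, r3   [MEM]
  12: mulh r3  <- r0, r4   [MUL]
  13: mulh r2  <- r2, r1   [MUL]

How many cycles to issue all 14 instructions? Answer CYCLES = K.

CYCLES = 10

  cy0 -> i0&i1 (st;blt) 2-wide
  cy1 -> i2 (mul) no-port MUL/MEM
  cy2 -> i3 (ld) no-port MEM/MUL
  cy3 -> i4&i5 (mulh;sub) 2-wide
  cy4 -> i6 (add) RAW r4
  cy5 -> i7 (add) RAW r0
  cy6 -> i8&i9 (st;and) 2-wide
  cy7 -> i10&i11 (and;st) 2-wide
  cy8 -> i12 (mulh) no-port MUL/MUL
  cy9 -> i13 (mulh) tail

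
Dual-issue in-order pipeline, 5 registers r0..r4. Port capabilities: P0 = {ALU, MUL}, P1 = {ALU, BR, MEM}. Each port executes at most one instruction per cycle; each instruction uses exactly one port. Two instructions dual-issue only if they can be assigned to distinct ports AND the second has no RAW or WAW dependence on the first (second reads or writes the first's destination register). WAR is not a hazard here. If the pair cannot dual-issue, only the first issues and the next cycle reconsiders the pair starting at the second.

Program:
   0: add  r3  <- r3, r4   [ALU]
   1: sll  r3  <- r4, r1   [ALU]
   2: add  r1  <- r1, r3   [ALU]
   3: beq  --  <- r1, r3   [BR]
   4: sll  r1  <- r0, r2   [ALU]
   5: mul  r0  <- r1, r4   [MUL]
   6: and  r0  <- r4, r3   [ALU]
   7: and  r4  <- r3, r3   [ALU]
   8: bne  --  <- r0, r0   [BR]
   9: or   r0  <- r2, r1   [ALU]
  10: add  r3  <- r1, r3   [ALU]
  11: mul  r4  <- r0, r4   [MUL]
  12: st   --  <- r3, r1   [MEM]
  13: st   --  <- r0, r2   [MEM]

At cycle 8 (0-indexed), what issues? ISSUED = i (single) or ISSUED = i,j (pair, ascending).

#0 head=0: add.ALU i0 WAW r3
#1 head=1: sll.ALU i1 RAW r3
#2 head=2: add.ALU i2 RAW r1
#3 head=3: beq.BR;sll.ALU i3,i4 dual
#4 head=5: mul.MUL i5 WAW r0
#5 head=6: and.ALU;and.ALU i6,i7 dual
#6 head=8: bne.BR;or.ALU i8,i9 dual
#7 head=10: add.ALU;mul.MUL i10,i11 dual
#8 head=12: st.MEM i12 no-port MEM/MEM
#9 head=13: st.MEM i13 tail

ISSUED = 12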